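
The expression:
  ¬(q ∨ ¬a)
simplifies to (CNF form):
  a ∧ ¬q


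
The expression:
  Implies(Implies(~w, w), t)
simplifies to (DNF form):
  t | ~w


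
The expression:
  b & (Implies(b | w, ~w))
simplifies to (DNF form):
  b & ~w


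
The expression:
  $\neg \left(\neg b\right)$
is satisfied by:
  {b: True}


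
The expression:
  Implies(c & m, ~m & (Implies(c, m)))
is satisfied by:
  {m: False, c: False}
  {c: True, m: False}
  {m: True, c: False}


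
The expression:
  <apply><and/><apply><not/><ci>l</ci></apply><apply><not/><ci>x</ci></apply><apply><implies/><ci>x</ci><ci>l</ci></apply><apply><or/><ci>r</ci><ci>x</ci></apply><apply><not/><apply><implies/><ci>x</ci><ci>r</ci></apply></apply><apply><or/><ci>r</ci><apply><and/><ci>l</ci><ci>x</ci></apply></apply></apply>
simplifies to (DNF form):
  <false/>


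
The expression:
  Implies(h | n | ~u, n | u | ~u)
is always true.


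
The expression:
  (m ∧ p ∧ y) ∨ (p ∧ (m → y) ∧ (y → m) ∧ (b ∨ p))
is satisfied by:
  {p: True, m: False, y: False}
  {y: True, m: True, p: True}


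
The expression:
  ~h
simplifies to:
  ~h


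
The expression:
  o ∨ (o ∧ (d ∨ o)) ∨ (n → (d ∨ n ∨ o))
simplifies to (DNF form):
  True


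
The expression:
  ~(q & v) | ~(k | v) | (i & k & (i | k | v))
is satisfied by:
  {i: True, k: True, v: False, q: False}
  {i: True, k: False, v: False, q: False}
  {k: True, i: False, v: False, q: False}
  {i: False, k: False, v: False, q: False}
  {i: True, q: True, k: True, v: False}
  {i: True, q: True, k: False, v: False}
  {q: True, k: True, i: False, v: False}
  {q: True, i: False, k: False, v: False}
  {i: True, v: True, k: True, q: False}
  {i: True, v: True, k: False, q: False}
  {v: True, k: True, i: False, q: False}
  {v: True, i: False, k: False, q: False}
  {i: True, q: True, v: True, k: True}


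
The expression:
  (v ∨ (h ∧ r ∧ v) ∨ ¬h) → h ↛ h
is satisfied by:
  {h: True, v: False}


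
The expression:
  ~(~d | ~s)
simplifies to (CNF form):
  d & s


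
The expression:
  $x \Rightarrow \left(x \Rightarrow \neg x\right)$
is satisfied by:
  {x: False}


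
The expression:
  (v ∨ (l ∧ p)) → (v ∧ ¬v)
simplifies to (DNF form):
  (¬l ∧ ¬v) ∨ (¬p ∧ ¬v)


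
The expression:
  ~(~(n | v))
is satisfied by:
  {n: True, v: True}
  {n: True, v: False}
  {v: True, n: False}


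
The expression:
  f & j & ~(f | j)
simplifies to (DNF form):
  False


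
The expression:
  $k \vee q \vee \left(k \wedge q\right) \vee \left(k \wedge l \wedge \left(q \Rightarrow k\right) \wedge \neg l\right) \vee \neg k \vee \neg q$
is always true.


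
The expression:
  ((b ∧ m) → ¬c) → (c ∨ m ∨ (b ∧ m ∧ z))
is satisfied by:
  {c: True, m: True}
  {c: True, m: False}
  {m: True, c: False}


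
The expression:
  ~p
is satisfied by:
  {p: False}


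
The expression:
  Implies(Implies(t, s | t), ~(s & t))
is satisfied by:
  {s: False, t: False}
  {t: True, s: False}
  {s: True, t: False}


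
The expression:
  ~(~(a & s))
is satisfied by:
  {a: True, s: True}


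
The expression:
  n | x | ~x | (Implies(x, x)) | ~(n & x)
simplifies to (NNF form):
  True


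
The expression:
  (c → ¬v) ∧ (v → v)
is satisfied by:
  {v: False, c: False}
  {c: True, v: False}
  {v: True, c: False}


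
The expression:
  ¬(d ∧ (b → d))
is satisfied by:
  {d: False}


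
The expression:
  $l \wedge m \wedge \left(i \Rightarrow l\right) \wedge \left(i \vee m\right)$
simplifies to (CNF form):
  $l \wedge m$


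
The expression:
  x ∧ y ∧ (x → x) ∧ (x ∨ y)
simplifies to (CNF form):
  x ∧ y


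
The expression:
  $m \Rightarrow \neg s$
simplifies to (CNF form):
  $\neg m \vee \neg s$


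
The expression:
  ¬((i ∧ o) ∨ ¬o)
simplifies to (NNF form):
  o ∧ ¬i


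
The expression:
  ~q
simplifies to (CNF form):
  ~q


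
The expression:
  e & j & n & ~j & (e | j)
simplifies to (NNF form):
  False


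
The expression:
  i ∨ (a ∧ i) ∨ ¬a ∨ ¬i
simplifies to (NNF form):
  True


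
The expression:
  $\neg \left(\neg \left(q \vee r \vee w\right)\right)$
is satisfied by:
  {r: True, q: True, w: True}
  {r: True, q: True, w: False}
  {r: True, w: True, q: False}
  {r: True, w: False, q: False}
  {q: True, w: True, r: False}
  {q: True, w: False, r: False}
  {w: True, q: False, r: False}


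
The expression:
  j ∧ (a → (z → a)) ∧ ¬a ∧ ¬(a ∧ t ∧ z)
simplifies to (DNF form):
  j ∧ ¬a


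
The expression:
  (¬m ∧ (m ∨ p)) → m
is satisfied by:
  {m: True, p: False}
  {p: False, m: False}
  {p: True, m: True}


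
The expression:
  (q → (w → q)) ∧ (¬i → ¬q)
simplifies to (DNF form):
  i ∨ ¬q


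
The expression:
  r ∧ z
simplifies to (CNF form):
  r ∧ z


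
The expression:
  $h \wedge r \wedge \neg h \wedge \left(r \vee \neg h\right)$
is never true.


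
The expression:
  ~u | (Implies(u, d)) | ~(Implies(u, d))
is always true.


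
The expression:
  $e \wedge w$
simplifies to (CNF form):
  $e \wedge w$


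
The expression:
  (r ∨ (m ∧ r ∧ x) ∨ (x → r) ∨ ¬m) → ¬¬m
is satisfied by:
  {m: True}


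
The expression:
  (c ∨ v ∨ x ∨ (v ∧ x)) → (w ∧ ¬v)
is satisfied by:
  {w: True, v: False, x: False, c: False}
  {w: True, c: True, v: False, x: False}
  {w: True, x: True, v: False, c: False}
  {w: True, c: True, x: True, v: False}
  {c: False, v: False, x: False, w: False}


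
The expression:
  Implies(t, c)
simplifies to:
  c | ~t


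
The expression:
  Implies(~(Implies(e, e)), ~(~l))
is always true.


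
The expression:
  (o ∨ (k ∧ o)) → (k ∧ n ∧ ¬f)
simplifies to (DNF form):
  (k ∧ n ∧ ¬f) ∨ ¬o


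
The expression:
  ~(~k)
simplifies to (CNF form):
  k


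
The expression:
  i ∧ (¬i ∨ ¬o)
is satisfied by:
  {i: True, o: False}


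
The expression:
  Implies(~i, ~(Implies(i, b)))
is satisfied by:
  {i: True}


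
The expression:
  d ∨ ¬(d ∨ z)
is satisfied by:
  {d: True, z: False}
  {z: False, d: False}
  {z: True, d: True}


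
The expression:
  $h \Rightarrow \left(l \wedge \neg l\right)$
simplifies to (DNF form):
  $\neg h$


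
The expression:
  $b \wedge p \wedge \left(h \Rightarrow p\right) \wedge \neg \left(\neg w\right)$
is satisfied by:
  {p: True, w: True, b: True}


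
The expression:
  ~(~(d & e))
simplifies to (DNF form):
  d & e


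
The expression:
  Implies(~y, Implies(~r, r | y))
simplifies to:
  r | y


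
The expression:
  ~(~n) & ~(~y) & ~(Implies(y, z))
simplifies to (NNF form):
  n & y & ~z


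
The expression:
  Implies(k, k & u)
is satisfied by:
  {u: True, k: False}
  {k: False, u: False}
  {k: True, u: True}


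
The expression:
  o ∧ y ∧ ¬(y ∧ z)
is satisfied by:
  {o: True, y: True, z: False}


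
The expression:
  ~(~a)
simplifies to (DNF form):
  a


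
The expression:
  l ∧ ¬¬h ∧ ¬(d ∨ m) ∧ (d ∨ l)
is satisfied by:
  {h: True, l: True, d: False, m: False}


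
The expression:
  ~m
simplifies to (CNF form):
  ~m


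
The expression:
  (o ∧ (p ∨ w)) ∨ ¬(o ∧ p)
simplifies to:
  True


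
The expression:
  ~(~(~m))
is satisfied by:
  {m: False}


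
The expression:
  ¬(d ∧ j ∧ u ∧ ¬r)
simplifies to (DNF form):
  r ∨ ¬d ∨ ¬j ∨ ¬u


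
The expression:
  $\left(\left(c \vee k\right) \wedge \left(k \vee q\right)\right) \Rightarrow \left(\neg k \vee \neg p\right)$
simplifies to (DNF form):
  $\neg k \vee \neg p$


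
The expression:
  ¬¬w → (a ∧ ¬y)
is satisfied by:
  {a: True, y: False, w: False}
  {y: False, w: False, a: False}
  {a: True, y: True, w: False}
  {y: True, a: False, w: False}
  {w: True, a: True, y: False}


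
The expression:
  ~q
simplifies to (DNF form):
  ~q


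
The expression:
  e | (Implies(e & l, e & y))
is always true.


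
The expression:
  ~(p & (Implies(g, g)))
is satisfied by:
  {p: False}


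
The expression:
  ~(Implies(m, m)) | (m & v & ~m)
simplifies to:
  False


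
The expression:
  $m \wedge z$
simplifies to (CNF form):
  $m \wedge z$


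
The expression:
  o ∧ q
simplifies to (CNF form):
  o ∧ q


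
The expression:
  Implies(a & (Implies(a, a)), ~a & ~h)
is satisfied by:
  {a: False}


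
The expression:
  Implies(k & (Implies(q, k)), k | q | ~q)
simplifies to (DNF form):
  True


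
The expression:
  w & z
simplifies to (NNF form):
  w & z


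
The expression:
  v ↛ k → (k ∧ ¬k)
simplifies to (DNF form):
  k ∨ ¬v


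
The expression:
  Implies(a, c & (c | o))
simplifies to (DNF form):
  c | ~a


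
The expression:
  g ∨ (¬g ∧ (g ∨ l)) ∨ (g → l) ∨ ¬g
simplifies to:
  True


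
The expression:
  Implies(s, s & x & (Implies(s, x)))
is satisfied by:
  {x: True, s: False}
  {s: False, x: False}
  {s: True, x: True}


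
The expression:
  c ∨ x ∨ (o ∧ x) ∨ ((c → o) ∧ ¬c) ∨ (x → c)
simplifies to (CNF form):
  True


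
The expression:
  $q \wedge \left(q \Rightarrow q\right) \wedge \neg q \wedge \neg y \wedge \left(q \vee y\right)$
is never true.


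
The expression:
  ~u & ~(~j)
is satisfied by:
  {j: True, u: False}


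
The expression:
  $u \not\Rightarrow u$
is never true.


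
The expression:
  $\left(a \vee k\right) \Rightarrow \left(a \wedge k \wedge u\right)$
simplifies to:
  $\left(a \vee \neg k\right) \wedge \left(k \vee \neg a\right) \wedge \left(u \vee \neg k\right)$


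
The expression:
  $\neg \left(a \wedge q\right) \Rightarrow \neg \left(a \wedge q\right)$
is always true.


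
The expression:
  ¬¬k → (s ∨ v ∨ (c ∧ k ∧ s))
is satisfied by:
  {s: True, v: True, k: False}
  {s: True, k: False, v: False}
  {v: True, k: False, s: False}
  {v: False, k: False, s: False}
  {s: True, v: True, k: True}
  {s: True, k: True, v: False}
  {v: True, k: True, s: False}


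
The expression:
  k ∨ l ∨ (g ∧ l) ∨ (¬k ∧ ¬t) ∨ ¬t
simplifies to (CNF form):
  k ∨ l ∨ ¬t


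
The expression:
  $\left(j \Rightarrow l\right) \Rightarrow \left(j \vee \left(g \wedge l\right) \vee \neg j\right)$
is always true.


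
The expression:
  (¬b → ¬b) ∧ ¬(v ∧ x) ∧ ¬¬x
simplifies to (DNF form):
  x ∧ ¬v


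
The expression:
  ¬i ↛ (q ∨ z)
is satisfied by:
  {q: False, i: False, z: False}


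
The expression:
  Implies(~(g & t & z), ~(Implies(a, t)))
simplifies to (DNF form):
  (a & ~t) | (t & ~t) | (a & g & z) | (g & t & z) | (a & g & ~t) | (a & z & ~t) | (g & t & ~t) | (t & z & ~t)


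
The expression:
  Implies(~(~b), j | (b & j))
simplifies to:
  j | ~b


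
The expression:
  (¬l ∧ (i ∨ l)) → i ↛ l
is always true.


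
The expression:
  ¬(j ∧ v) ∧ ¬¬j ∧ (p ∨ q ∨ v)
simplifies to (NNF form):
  j ∧ ¬v ∧ (p ∨ q)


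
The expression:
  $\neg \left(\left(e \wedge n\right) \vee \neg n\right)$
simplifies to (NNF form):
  $n \wedge \neg e$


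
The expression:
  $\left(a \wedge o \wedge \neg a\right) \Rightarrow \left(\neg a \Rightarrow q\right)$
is always true.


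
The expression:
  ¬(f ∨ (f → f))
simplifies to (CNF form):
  False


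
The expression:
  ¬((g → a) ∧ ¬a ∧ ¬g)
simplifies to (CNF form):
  a ∨ g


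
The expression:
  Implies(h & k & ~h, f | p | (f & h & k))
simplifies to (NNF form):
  True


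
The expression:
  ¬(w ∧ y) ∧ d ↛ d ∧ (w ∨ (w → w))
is never true.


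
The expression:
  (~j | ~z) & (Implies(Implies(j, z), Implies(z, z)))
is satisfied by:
  {z: False, j: False}
  {j: True, z: False}
  {z: True, j: False}


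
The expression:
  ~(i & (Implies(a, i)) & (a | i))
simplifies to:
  ~i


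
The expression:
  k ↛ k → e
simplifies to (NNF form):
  True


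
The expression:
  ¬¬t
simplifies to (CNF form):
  t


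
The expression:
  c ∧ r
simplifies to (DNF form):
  c ∧ r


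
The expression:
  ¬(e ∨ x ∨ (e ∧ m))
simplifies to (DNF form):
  ¬e ∧ ¬x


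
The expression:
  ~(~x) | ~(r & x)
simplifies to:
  True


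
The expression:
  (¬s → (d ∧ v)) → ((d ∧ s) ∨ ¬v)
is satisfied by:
  {d: False, v: False, s: False}
  {s: True, d: False, v: False}
  {d: True, s: False, v: False}
  {s: True, d: True, v: False}
  {v: True, s: False, d: False}
  {s: True, v: True, d: True}


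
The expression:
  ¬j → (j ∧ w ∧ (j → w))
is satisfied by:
  {j: True}


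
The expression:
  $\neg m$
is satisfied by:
  {m: False}


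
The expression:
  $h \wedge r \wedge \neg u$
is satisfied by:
  {r: True, h: True, u: False}


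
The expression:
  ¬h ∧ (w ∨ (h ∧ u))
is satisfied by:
  {w: True, h: False}


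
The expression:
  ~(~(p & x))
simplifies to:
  p & x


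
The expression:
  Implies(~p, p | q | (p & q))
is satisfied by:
  {q: True, p: True}
  {q: True, p: False}
  {p: True, q: False}


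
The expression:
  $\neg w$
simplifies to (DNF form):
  $\neg w$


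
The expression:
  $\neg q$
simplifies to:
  $\neg q$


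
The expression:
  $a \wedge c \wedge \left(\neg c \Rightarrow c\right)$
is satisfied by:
  {a: True, c: True}


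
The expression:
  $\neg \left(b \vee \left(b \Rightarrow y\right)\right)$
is never true.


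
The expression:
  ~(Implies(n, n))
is never true.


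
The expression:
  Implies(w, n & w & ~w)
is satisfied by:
  {w: False}


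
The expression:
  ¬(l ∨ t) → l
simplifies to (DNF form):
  l ∨ t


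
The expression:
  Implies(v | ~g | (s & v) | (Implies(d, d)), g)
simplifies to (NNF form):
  g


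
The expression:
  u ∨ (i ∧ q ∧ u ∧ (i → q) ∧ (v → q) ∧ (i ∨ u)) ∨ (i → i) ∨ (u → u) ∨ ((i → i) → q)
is always true.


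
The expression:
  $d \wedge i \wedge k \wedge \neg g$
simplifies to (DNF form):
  $d \wedge i \wedge k \wedge \neg g$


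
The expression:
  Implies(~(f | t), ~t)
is always true.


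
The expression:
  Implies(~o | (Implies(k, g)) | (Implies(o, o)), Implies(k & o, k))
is always true.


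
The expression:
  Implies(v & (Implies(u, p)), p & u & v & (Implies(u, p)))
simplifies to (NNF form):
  u | ~v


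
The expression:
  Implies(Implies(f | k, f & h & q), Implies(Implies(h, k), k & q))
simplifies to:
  f | h | k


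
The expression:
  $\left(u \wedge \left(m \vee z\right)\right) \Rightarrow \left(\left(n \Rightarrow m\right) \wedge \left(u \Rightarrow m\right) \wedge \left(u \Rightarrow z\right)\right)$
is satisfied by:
  {u: False, m: False, z: False}
  {z: True, u: False, m: False}
  {m: True, u: False, z: False}
  {z: True, m: True, u: False}
  {u: True, z: False, m: False}
  {z: True, m: True, u: True}


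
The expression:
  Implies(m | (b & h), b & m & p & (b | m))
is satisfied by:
  {p: True, h: False, m: False, b: False}
  {b: False, h: False, p: False, m: False}
  {b: True, p: True, h: False, m: False}
  {b: True, h: False, p: False, m: False}
  {p: True, h: True, b: False, m: False}
  {h: True, b: False, p: False, m: False}
  {m: True, p: True, b: True, h: False}
  {m: True, p: True, b: True, h: True}


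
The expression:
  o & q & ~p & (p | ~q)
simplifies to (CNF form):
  False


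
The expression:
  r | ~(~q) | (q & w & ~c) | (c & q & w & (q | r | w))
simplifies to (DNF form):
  q | r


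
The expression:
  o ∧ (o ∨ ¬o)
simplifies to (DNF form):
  o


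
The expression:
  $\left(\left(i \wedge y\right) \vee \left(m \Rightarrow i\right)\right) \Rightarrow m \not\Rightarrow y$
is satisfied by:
  {m: True, y: False, i: False}
  {m: True, i: True, y: False}
  {m: True, y: True, i: False}


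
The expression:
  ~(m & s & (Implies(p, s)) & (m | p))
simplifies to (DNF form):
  ~m | ~s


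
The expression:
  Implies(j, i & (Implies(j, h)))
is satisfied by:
  {h: True, i: True, j: False}
  {h: True, i: False, j: False}
  {i: True, h: False, j: False}
  {h: False, i: False, j: False}
  {j: True, h: True, i: True}


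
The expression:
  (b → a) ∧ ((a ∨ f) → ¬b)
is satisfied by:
  {b: False}


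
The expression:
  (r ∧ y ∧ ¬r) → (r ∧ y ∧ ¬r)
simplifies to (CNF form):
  True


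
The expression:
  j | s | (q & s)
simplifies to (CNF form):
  j | s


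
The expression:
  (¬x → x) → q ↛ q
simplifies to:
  ¬x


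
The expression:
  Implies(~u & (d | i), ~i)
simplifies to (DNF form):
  u | ~i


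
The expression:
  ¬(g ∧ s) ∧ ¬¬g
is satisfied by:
  {g: True, s: False}


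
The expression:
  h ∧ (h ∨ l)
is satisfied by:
  {h: True}


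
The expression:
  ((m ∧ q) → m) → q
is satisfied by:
  {q: True}


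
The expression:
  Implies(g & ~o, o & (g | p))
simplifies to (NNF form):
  o | ~g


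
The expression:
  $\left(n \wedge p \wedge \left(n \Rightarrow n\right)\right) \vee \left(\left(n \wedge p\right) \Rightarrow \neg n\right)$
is always true.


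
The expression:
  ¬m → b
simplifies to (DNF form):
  b ∨ m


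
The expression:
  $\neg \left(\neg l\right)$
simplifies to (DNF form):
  $l$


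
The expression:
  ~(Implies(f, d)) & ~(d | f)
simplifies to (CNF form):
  False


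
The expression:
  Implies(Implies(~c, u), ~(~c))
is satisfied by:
  {c: True, u: False}
  {u: False, c: False}
  {u: True, c: True}


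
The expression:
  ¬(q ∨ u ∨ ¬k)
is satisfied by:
  {k: True, q: False, u: False}


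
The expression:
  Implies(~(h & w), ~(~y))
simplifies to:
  y | (h & w)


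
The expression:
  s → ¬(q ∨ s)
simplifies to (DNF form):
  ¬s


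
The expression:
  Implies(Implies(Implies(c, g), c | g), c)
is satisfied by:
  {c: True, g: False}
  {g: False, c: False}
  {g: True, c: True}


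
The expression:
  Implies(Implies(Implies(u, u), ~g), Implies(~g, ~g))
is always true.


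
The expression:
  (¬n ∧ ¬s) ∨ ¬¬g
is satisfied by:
  {g: True, s: False, n: False}
  {n: True, g: True, s: False}
  {g: True, s: True, n: False}
  {n: True, g: True, s: True}
  {n: False, s: False, g: False}


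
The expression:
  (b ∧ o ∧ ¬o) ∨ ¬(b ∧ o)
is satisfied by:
  {o: False, b: False}
  {b: True, o: False}
  {o: True, b: False}


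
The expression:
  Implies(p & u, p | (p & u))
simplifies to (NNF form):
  True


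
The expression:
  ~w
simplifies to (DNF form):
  ~w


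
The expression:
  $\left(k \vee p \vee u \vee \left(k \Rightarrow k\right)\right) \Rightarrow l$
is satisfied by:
  {l: True}


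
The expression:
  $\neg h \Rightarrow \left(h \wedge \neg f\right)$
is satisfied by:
  {h: True}


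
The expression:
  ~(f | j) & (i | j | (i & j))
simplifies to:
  i & ~f & ~j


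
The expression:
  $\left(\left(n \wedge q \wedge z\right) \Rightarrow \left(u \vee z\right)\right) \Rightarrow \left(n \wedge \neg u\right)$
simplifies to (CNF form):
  $n \wedge \neg u$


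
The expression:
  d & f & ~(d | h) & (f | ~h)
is never true.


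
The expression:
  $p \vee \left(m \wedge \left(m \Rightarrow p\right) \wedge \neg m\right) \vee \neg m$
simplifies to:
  $p \vee \neg m$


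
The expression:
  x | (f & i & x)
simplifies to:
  x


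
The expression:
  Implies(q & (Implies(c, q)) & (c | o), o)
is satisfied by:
  {o: True, c: False, q: False}
  {c: False, q: False, o: False}
  {o: True, q: True, c: False}
  {q: True, c: False, o: False}
  {o: True, c: True, q: False}
  {c: True, o: False, q: False}
  {o: True, q: True, c: True}


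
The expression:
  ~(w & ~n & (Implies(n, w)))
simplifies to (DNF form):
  n | ~w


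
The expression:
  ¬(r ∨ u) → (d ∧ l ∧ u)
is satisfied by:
  {r: True, u: True}
  {r: True, u: False}
  {u: True, r: False}


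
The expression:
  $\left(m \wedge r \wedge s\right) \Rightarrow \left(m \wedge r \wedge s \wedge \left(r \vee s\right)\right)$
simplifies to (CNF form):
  $\text{True}$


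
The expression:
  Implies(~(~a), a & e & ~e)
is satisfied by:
  {a: False}


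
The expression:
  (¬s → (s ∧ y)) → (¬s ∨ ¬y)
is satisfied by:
  {s: False, y: False}
  {y: True, s: False}
  {s: True, y: False}


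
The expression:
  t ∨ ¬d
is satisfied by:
  {t: True, d: False}
  {d: False, t: False}
  {d: True, t: True}


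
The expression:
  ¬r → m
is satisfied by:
  {r: True, m: True}
  {r: True, m: False}
  {m: True, r: False}


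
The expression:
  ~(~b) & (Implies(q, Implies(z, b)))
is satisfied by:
  {b: True}


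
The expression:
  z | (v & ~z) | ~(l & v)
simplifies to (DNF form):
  True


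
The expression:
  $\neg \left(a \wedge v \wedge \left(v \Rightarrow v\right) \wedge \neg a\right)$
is always true.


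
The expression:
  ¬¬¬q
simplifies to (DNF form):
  ¬q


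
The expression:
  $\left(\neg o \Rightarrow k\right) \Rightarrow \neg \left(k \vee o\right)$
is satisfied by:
  {o: False, k: False}


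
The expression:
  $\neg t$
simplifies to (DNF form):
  $\neg t$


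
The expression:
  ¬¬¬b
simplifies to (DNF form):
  ¬b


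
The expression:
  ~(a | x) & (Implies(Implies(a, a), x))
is never true.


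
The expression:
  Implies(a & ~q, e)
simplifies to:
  e | q | ~a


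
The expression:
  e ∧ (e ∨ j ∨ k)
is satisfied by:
  {e: True}


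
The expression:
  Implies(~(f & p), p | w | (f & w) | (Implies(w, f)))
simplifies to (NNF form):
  True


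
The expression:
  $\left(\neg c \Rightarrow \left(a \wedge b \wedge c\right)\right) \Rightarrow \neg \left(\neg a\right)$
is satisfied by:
  {a: True, c: False}
  {c: False, a: False}
  {c: True, a: True}


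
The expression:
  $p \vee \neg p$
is always true.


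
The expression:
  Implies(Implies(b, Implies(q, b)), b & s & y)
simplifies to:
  b & s & y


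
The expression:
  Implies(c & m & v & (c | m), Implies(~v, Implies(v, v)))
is always true.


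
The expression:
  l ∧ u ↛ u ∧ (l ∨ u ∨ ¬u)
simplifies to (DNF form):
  False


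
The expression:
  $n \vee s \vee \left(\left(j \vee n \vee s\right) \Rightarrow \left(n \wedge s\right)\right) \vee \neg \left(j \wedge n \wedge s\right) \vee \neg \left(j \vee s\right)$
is always true.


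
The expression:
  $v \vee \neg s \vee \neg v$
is always true.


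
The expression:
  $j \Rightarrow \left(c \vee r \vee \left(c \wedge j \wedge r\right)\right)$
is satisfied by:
  {r: True, c: True, j: False}
  {r: True, c: False, j: False}
  {c: True, r: False, j: False}
  {r: False, c: False, j: False}
  {r: True, j: True, c: True}
  {r: True, j: True, c: False}
  {j: True, c: True, r: False}


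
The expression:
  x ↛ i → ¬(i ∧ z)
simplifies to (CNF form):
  True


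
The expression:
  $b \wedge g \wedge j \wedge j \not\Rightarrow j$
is never true.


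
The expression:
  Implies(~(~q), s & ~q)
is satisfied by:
  {q: False}


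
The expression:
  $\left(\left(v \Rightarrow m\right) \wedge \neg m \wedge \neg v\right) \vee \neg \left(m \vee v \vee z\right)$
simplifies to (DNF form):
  $\neg m \wedge \neg v$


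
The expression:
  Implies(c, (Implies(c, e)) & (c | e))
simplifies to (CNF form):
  e | ~c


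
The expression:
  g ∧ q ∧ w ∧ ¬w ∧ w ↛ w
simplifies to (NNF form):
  False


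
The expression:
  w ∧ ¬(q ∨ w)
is never true.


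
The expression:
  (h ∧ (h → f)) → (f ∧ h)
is always true.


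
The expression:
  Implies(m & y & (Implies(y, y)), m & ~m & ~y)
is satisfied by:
  {m: False, y: False}
  {y: True, m: False}
  {m: True, y: False}


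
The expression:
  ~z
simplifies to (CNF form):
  ~z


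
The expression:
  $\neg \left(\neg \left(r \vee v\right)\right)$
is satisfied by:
  {r: True, v: True}
  {r: True, v: False}
  {v: True, r: False}


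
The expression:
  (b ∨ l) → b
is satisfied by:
  {b: True, l: False}
  {l: False, b: False}
  {l: True, b: True}


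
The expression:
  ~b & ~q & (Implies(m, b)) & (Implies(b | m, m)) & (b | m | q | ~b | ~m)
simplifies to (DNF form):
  ~b & ~m & ~q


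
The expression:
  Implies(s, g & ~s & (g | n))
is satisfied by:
  {s: False}


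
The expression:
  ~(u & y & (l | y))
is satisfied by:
  {u: False, y: False}
  {y: True, u: False}
  {u: True, y: False}


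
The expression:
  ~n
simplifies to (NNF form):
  ~n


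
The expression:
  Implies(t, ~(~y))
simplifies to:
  y | ~t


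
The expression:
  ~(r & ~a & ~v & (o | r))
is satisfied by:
  {a: True, v: True, r: False}
  {a: True, v: False, r: False}
  {v: True, a: False, r: False}
  {a: False, v: False, r: False}
  {r: True, a: True, v: True}
  {r: True, a: True, v: False}
  {r: True, v: True, a: False}


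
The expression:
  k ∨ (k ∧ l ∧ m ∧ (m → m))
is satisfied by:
  {k: True}


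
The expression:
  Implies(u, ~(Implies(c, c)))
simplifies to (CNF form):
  ~u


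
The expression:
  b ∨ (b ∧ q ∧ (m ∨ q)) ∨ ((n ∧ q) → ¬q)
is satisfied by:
  {b: True, q: False, n: False}
  {q: False, n: False, b: False}
  {b: True, n: True, q: False}
  {n: True, q: False, b: False}
  {b: True, q: True, n: False}
  {q: True, b: False, n: False}
  {b: True, n: True, q: True}


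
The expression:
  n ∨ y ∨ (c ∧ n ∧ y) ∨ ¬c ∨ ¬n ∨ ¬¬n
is always true.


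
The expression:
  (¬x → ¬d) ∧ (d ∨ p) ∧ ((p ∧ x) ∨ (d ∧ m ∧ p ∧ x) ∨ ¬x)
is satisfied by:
  {p: True, x: True, d: False}
  {p: True, d: False, x: False}
  {p: True, x: True, d: True}


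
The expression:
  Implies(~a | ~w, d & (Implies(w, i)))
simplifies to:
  (a & w) | (d & i) | (d & ~w)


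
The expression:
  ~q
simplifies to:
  ~q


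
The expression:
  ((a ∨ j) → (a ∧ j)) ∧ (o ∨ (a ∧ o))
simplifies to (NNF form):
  o ∧ (a ∨ ¬j) ∧ (j ∨ ¬a)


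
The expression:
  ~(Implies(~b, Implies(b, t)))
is never true.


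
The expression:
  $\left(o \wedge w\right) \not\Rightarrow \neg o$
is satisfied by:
  {w: True, o: True}


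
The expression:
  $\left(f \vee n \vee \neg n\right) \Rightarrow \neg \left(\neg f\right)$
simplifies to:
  $f$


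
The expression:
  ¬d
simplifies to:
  ¬d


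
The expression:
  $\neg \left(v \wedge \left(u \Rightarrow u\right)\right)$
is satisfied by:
  {v: False}


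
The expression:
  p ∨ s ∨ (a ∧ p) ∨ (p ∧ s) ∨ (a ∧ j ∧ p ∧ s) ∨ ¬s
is always true.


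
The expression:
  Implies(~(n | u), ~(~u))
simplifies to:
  n | u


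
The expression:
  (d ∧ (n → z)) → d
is always true.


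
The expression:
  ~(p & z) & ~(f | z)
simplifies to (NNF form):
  ~f & ~z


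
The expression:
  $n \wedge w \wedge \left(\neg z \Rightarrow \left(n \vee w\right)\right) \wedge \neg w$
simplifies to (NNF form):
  $\text{False}$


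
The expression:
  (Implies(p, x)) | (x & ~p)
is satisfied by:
  {x: True, p: False}
  {p: False, x: False}
  {p: True, x: True}


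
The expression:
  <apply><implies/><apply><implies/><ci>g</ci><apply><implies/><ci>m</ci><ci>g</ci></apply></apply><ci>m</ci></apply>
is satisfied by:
  {m: True}


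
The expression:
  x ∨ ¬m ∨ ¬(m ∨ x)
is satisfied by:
  {x: True, m: False}
  {m: False, x: False}
  {m: True, x: True}


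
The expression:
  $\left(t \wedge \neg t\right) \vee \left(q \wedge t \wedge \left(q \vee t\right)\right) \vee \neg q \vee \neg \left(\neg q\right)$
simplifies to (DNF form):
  $\text{True}$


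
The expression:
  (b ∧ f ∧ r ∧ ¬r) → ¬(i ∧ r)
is always true.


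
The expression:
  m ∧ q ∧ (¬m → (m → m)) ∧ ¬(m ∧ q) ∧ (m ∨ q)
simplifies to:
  False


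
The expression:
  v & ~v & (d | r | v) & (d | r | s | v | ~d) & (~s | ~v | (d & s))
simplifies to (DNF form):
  False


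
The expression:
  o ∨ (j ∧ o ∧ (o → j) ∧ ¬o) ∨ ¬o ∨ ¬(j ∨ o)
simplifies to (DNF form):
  True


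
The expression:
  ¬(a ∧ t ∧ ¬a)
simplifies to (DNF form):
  True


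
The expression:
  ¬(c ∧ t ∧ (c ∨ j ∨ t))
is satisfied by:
  {c: False, t: False}
  {t: True, c: False}
  {c: True, t: False}


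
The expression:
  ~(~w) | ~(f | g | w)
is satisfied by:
  {w: True, f: False, g: False}
  {w: True, g: True, f: False}
  {w: True, f: True, g: False}
  {w: True, g: True, f: True}
  {g: False, f: False, w: False}


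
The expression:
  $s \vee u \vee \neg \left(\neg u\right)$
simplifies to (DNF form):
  $s \vee u$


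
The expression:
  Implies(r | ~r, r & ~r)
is never true.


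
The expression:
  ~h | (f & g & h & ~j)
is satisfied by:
  {g: True, f: True, j: False, h: False}
  {g: True, j: False, f: False, h: False}
  {f: True, g: False, j: False, h: False}
  {g: False, j: False, f: False, h: False}
  {g: True, f: True, j: True, h: False}
  {g: True, j: True, f: False, h: False}
  {f: True, j: True, g: False, h: False}
  {j: True, g: False, f: False, h: False}
  {h: True, g: True, f: True, j: False}


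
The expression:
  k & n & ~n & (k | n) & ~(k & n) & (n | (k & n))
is never true.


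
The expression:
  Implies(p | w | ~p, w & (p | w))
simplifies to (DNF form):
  w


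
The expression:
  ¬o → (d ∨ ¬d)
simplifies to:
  True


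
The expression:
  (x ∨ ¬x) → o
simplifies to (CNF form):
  o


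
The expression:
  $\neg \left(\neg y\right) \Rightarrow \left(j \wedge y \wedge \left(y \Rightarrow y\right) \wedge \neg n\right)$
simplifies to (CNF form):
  $\left(j \vee \neg y\right) \wedge \left(\neg n \vee \neg y\right)$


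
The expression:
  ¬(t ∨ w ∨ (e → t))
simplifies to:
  e ∧ ¬t ∧ ¬w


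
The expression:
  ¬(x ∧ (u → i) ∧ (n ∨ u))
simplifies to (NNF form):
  (u ∧ ¬i) ∨ (¬n ∧ ¬u) ∨ ¬x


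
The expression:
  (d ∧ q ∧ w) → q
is always true.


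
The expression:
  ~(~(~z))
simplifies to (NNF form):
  ~z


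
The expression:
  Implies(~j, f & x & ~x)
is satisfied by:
  {j: True}


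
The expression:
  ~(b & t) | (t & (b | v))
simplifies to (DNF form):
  True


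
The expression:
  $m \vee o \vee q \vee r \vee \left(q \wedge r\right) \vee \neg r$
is always true.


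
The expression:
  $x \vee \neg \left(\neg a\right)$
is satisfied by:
  {a: True, x: True}
  {a: True, x: False}
  {x: True, a: False}


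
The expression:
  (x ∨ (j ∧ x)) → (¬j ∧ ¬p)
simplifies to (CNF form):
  (¬j ∨ ¬x) ∧ (¬p ∨ ¬x)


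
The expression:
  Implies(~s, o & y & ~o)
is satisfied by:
  {s: True}


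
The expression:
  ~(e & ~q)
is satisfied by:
  {q: True, e: False}
  {e: False, q: False}
  {e: True, q: True}


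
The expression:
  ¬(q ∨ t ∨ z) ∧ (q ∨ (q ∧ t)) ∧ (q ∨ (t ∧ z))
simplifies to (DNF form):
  False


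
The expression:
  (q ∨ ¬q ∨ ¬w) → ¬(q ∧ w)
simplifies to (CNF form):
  ¬q ∨ ¬w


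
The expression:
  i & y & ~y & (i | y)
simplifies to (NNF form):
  False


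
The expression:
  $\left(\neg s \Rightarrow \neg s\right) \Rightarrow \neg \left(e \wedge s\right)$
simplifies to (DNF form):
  $\neg e \vee \neg s$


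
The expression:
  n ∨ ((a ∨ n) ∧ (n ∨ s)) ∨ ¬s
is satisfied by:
  {n: True, a: True, s: False}
  {n: True, s: False, a: False}
  {a: True, s: False, n: False}
  {a: False, s: False, n: False}
  {n: True, a: True, s: True}
  {n: True, s: True, a: False}
  {a: True, s: True, n: False}


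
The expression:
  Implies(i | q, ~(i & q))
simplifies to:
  ~i | ~q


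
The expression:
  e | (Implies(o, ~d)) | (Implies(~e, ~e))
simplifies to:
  True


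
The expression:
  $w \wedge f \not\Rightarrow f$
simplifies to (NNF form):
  $\text{False}$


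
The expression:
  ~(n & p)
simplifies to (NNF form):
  ~n | ~p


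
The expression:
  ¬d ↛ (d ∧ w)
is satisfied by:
  {d: False}


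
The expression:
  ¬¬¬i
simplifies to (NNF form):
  ¬i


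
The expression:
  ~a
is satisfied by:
  {a: False}


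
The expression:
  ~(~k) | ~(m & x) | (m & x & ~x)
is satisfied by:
  {k: True, m: False, x: False}
  {m: False, x: False, k: False}
  {x: True, k: True, m: False}
  {x: True, m: False, k: False}
  {k: True, m: True, x: False}
  {m: True, k: False, x: False}
  {x: True, m: True, k: True}


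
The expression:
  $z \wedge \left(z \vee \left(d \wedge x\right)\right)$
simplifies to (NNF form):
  $z$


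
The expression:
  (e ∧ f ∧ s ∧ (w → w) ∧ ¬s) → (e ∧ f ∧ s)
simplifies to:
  True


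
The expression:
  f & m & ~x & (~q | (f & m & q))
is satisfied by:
  {m: True, f: True, x: False}


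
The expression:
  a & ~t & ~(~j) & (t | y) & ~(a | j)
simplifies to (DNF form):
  False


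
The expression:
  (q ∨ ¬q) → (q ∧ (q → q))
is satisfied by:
  {q: True}


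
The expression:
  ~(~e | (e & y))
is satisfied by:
  {e: True, y: False}


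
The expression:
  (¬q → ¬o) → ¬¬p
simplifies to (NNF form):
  p ∨ (o ∧ ¬q)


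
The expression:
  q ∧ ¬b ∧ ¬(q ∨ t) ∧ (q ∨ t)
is never true.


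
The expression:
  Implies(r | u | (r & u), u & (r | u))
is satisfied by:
  {u: True, r: False}
  {r: False, u: False}
  {r: True, u: True}


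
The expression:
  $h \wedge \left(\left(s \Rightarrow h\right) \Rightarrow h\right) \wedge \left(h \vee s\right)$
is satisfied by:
  {h: True}


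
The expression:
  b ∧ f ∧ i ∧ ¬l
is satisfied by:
  {i: True, b: True, f: True, l: False}


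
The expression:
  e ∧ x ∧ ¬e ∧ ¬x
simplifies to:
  False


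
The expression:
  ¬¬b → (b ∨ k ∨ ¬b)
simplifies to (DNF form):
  True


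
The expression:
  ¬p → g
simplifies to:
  g ∨ p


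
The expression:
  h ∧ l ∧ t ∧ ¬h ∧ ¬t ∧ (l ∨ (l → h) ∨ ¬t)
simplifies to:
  False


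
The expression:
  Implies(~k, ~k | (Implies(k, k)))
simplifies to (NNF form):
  True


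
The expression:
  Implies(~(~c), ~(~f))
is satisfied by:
  {f: True, c: False}
  {c: False, f: False}
  {c: True, f: True}


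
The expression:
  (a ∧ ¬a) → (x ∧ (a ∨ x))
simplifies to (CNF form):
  True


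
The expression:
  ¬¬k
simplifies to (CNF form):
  k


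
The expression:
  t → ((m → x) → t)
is always true.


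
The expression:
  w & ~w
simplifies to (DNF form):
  False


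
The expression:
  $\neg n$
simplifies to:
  $\neg n$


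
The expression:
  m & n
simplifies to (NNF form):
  m & n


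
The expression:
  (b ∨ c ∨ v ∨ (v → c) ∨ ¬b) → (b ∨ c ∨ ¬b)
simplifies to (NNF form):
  True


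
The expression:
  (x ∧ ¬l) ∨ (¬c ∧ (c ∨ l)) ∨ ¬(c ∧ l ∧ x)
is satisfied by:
  {l: False, c: False, x: False}
  {x: True, l: False, c: False}
  {c: True, l: False, x: False}
  {x: True, c: True, l: False}
  {l: True, x: False, c: False}
  {x: True, l: True, c: False}
  {c: True, l: True, x: False}


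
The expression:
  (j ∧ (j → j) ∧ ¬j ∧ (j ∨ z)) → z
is always true.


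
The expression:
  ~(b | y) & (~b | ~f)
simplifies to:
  ~b & ~y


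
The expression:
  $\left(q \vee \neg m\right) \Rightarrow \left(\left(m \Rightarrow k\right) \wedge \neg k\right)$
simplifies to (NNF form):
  $\left(m \wedge \neg q\right) \vee \left(\neg k \wedge \neg m\right)$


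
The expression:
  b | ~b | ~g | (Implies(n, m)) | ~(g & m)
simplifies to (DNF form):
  True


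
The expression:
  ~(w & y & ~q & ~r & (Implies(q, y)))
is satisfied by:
  {r: True, q: True, w: False, y: False}
  {r: True, w: False, q: False, y: False}
  {q: True, r: False, w: False, y: False}
  {r: False, w: False, q: False, y: False}
  {y: True, r: True, q: True, w: False}
  {y: True, r: True, w: False, q: False}
  {y: True, q: True, r: False, w: False}
  {y: True, r: False, w: False, q: False}
  {r: True, w: True, q: True, y: False}
  {r: True, w: True, y: False, q: False}
  {w: True, q: True, y: False, r: False}
  {w: True, y: False, q: False, r: False}
  {r: True, w: True, y: True, q: True}
  {r: True, w: True, y: True, q: False}
  {w: True, y: True, q: True, r: False}


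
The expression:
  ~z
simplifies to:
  ~z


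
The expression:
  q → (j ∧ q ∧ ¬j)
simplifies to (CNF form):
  ¬q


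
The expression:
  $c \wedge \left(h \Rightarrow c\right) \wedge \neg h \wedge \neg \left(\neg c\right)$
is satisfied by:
  {c: True, h: False}


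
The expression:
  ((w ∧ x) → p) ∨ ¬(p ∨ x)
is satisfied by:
  {p: True, w: False, x: False}
  {w: False, x: False, p: False}
  {x: True, p: True, w: False}
  {x: True, w: False, p: False}
  {p: True, w: True, x: False}
  {w: True, p: False, x: False}
  {x: True, w: True, p: True}


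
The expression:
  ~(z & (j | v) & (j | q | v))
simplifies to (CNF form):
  (~j | ~z) & (~v | ~z)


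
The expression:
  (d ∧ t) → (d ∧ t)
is always true.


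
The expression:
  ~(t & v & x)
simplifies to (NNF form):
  ~t | ~v | ~x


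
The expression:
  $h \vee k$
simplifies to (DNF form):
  $h \vee k$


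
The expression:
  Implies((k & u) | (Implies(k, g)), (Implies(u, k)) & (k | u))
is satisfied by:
  {k: True}


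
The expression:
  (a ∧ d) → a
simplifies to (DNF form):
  True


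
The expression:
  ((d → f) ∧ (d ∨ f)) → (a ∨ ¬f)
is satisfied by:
  {a: True, f: False}
  {f: False, a: False}
  {f: True, a: True}


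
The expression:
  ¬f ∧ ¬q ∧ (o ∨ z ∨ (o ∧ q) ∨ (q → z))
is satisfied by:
  {q: False, f: False}


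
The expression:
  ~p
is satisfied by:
  {p: False}


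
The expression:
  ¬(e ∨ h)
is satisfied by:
  {e: False, h: False}


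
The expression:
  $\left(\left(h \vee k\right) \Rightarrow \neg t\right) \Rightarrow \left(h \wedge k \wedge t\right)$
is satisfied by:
  {t: True, k: True, h: True}
  {t: True, k: True, h: False}
  {t: True, h: True, k: False}


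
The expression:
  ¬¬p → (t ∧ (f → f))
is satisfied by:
  {t: True, p: False}
  {p: False, t: False}
  {p: True, t: True}


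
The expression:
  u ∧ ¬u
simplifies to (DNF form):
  False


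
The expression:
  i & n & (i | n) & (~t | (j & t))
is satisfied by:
  {j: True, i: True, n: True, t: False}
  {i: True, n: True, j: False, t: False}
  {t: True, j: True, i: True, n: True}


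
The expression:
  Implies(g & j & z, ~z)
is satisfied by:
  {g: False, z: False, j: False}
  {j: True, g: False, z: False}
  {z: True, g: False, j: False}
  {j: True, z: True, g: False}
  {g: True, j: False, z: False}
  {j: True, g: True, z: False}
  {z: True, g: True, j: False}
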